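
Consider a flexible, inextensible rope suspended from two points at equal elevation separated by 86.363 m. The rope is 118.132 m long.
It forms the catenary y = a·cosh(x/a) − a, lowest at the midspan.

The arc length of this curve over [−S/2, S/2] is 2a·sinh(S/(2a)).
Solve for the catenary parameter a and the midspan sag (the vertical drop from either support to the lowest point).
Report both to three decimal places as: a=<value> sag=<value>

seed: a₀ = √(S³/(24(L−S))) = √(86.363³/(24·31.769)) = 29.065928
iter 1: u=1.485640  f(a)=+3.696e+00  f'(a)=-2.708e+00  a ← 29.065928 − (+3.696e+00/-2.708e+00) = 30.430689
iter 2: u=1.419012  f(a)=+2.763e-01  f'(a)=-2.317e+00  a ← 30.430689 − (+2.763e-01/-2.317e+00) = 30.549913
iter 3: u=1.413474  f(a)=+1.819e-03  f'(a)=-2.287e+00  a ← 30.549913 − (+1.819e-03/-2.287e+00) = 30.550708
iter 4: u=1.413437  f(a)=+8.001e-08  f'(a)=-2.286e+00  a ← 30.550708 − (+8.001e-08/-2.286e+00) = 30.550708
iter 5: u=1.413437  f(a)=-1.421e-14  f'(a)=-2.286e+00  a ← 30.550708 − (-1.421e-14/-2.286e+00) = 30.550708
converged: |Δa| < 1e-12 after 5 iterations
sag = a·(cosh(S/(2a)) − 1) = 30.550708·(cosh(1.413437) − 1) = 35.948450
T_max/T_min = cosh(S/(2a)) = 2.176681

a=30.551 sag=35.948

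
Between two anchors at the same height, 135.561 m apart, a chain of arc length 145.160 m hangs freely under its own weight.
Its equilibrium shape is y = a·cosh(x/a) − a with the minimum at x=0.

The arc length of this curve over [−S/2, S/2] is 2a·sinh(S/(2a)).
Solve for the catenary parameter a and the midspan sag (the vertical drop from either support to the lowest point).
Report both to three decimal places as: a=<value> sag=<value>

a=105.075 sag=22.630

seed: a₀ = √(S³/(24(L−S))) = √(135.561³/(24·9.599)) = 103.988073
iter 1: u=0.651810  f(a)=+2.060e-01  f'(a)=-1.926e-01  a ← 103.988073 − (+2.060e-01/-1.926e-01) = 105.057675
iter 2: u=0.645174  f(a)=+3.221e-03  f'(a)=-1.866e-01  a ← 105.057675 − (+3.221e-03/-1.866e-01) = 105.074938
iter 3: u=0.645068  f(a)=+8.156e-07  f'(a)=-1.865e-01  a ← 105.074938 − (+8.156e-07/-1.865e-01) = 105.074942
iter 4: u=0.645068  f(a)=+5.684e-14  f'(a)=-1.865e-01  a ← 105.074942 − (+5.684e-14/-1.865e-01) = 105.074942
converged: |Δa| < 1e-12 after 4 iterations
sag = a·(cosh(S/(2a)) − 1) = 105.074942·(cosh(0.645068) − 1) = 22.630186
T_max/T_min = cosh(S/(2a)) = 1.215372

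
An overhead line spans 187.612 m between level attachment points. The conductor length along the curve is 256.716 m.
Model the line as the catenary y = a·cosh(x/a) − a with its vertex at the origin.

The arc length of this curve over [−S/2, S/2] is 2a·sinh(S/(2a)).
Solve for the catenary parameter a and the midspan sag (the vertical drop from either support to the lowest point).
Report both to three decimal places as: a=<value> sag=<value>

a=66.328 sag=78.154

seed: a₀ = √(S³/(24(L−S))) = √(187.612³/(24·69.104)) = 63.100631
iter 1: u=1.486610  f(a)=+8.050e+00  f'(a)=-2.714e+00  a ← 63.100631 − (+8.050e+00/-2.714e+00) = 66.066727
iter 2: u=1.419868  f(a)=+6.024e-01  f'(a)=-2.322e+00  a ← 66.066727 − (+6.024e-01/-2.322e+00) = 66.326193
iter 3: u=1.414313  f(a)=+3.977e-03  f'(a)=-2.291e+00  a ← 66.326193 − (+3.977e-03/-2.291e+00) = 66.327929
iter 4: u=1.414276  f(a)=+1.758e-07  f'(a)=-2.291e+00  a ← 66.327929 − (+1.758e-07/-2.291e+00) = 66.327929
iter 5: u=1.414276  f(a)=+0.000e+00  f'(a)=-2.291e+00  a ← 66.327929 − (+0.000e+00/-2.291e+00) = 66.327929
converged: |Δa| < 1e-12 after 5 iterations
sag = a·(cosh(S/(2a)) − 1) = 66.327929·(cosh(1.414276) − 1) = 78.154493
T_max/T_min = cosh(S/(2a)) = 2.178304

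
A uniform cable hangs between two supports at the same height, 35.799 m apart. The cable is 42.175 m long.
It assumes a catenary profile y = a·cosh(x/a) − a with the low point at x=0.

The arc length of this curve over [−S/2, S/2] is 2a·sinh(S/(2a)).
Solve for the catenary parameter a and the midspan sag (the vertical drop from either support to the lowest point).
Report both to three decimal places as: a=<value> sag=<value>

seed: a₀ = √(S³/(24(L−S))) = √(35.799³/(24·6.376)) = 17.315162
iter 1: u=1.033747  f(a)=+3.495e-01  f'(a)=-8.182e-01  a ← 17.315162 − (+3.495e-01/-8.182e-01) = 17.742278
iter 2: u=1.008861  f(a)=+1.335e-02  f'(a)=-7.568e-01  a ← 17.742278 − (+1.335e-02/-7.568e-01) = 17.759916
iter 3: u=1.007859  f(a)=+2.119e-05  f'(a)=-7.544e-01  a ← 17.759916 − (+2.119e-05/-7.544e-01) = 17.759944
iter 4: u=1.007858  f(a)=+5.357e-11  f'(a)=-7.544e-01  a ← 17.759944 − (+5.357e-11/-7.544e-01) = 17.759944
iter 5: u=1.007858  f(a)=-7.105e-15  f'(a)=-7.544e-01  a ← 17.759944 − (-7.105e-15/-7.544e-01) = 17.759944
converged: |Δa| < 1e-12 after 5 iterations
sag = a·(cosh(S/(2a)) − 1) = 17.759944·(cosh(1.007858) − 1) = 9.809936
T_max/T_min = cosh(S/(2a)) = 1.552363

a=17.760 sag=9.810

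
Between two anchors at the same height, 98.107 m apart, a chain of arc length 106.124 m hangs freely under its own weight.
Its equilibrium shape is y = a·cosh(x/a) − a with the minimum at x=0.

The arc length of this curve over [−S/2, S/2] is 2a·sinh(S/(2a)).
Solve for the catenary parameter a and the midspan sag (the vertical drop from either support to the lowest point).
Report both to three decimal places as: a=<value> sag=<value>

a=70.898 sag=17.658

seed: a₀ = √(S³/(24(L−S))) = √(98.107³/(24·8.017)) = 70.054886
iter 1: u=0.700215  f(a)=+1.988e-01  f'(a)=-2.403e-01  a ← 70.054886 − (+1.988e-01/-2.403e-01) = 70.882390
iter 2: u=0.692041  f(a)=+3.578e-03  f'(a)=-2.317e-01  a ← 70.882390 − (+3.578e-03/-2.317e-01) = 70.897831
iter 3: u=0.691890  f(a)=+1.206e-06  f'(a)=-2.316e-01  a ← 70.897831 − (+1.206e-06/-2.316e-01) = 70.897837
iter 4: u=0.691890  f(a)=+1.137e-13  f'(a)=-2.316e-01  a ← 70.897837 − (+1.137e-13/-2.316e-01) = 70.897837
converged: |Δa| < 1e-12 after 4 iterations
sag = a·(cosh(S/(2a)) − 1) = 70.897837·(cosh(0.691890) − 1) = 17.657677
T_max/T_min = cosh(S/(2a)) = 1.249058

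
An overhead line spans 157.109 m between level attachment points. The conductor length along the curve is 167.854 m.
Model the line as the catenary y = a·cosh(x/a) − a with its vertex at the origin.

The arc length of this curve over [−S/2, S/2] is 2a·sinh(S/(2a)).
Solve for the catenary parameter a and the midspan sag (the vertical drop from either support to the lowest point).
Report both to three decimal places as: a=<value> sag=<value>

seed: a₀ = √(S³/(24(L−S))) = √(157.109³/(24·10.745)) = 122.628881
iter 1: u=0.640587  f(a)=+2.226e-01  f'(a)=-1.825e-01  a ← 122.628881 − (+2.226e-01/-1.825e-01) = 123.848482
iter 2: u=0.634279  f(a)=+3.365e-03  f'(a)=-1.771e-01  a ← 123.848482 − (+3.365e-03/-1.771e-01) = 123.867486
iter 3: u=0.634182  f(a)=+7.949e-07  f'(a)=-1.770e-01  a ← 123.867486 − (+7.949e-07/-1.770e-01) = 123.867491
iter 4: u=0.634182  f(a)=+5.684e-14  f'(a)=-1.770e-01  a ← 123.867491 − (+5.684e-14/-1.770e-01) = 123.867491
converged: |Δa| < 1e-12 after 4 iterations
sag = a·(cosh(S/(2a)) − 1) = 123.867491·(cosh(0.634182) − 1) = 25.755023
T_max/T_min = cosh(S/(2a)) = 1.207924

a=123.867 sag=25.755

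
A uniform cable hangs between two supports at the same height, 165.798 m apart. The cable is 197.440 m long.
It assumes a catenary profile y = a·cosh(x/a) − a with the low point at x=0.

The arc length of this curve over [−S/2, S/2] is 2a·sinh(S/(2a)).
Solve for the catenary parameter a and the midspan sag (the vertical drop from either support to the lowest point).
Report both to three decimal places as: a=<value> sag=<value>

a=79.596 sag=47.215

seed: a₀ = √(S³/(24(L−S))) = √(165.798³/(24·31.642)) = 77.469606
iter 1: u=1.070084  f(a)=+1.862e+00  f'(a)=-9.143e-01  a ← 77.469606 − (+1.862e+00/-9.143e-01) = 79.505857
iter 2: u=1.042678  f(a)=+7.593e-02  f'(a)=-8.411e-01  a ← 79.505857 − (+7.593e-02/-8.411e-01) = 79.596130
iter 3: u=1.041495  f(a)=+1.382e-04  f'(a)=-8.381e-01  a ← 79.596130 − (+1.382e-04/-8.381e-01) = 79.596294
iter 4: u=1.041493  f(a)=+4.596e-10  f'(a)=-8.381e-01  a ← 79.596294 − (+4.596e-10/-8.381e-01) = 79.596294
iter 5: u=1.041493  f(a)=-2.842e-14  f'(a)=-8.381e-01  a ← 79.596294 − (-2.842e-14/-8.381e-01) = 79.596294
converged: |Δa| < 1e-12 after 5 iterations
sag = a·(cosh(S/(2a)) − 1) = 79.596294·(cosh(1.041493) − 1) = 47.215410
T_max/T_min = cosh(S/(2a)) = 1.593186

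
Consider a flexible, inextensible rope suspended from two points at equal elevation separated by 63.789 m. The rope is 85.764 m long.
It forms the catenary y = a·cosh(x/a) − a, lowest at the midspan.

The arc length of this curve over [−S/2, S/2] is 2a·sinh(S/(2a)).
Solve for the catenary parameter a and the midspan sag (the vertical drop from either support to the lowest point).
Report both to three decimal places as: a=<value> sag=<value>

seed: a₀ = √(S³/(24(L−S))) = √(63.789³/(24·21.975)) = 22.184448
iter 1: u=1.437696  f(a)=+2.386e+00  f'(a)=-2.422e+00  a ← 22.184448 − (+2.386e+00/-2.422e+00) = 23.169626
iter 2: u=1.376565  f(a)=+1.682e-01  f'(a)=-2.092e+00  a ← 23.169626 − (+1.682e-01/-2.092e+00) = 23.250019
iter 3: u=1.371805  f(a)=+9.751e-04  f'(a)=-2.067e+00  a ← 23.250019 − (+9.751e-04/-2.067e+00) = 23.250490
iter 4: u=1.371778  f(a)=+3.321e-08  f'(a)=-2.067e+00  a ← 23.250490 − (+3.321e-08/-2.067e+00) = 23.250490
iter 5: u=1.371778  f(a)=-1.421e-14  f'(a)=-2.067e+00  a ← 23.250490 − (-1.421e-14/-2.067e+00) = 23.250490
converged: |Δa| < 1e-12 after 5 iterations
sag = a·(cosh(S/(2a)) − 1) = 23.250490·(cosh(1.371778) − 1) = 25.529129
T_max/T_min = cosh(S/(2a)) = 2.098004

a=23.250 sag=25.529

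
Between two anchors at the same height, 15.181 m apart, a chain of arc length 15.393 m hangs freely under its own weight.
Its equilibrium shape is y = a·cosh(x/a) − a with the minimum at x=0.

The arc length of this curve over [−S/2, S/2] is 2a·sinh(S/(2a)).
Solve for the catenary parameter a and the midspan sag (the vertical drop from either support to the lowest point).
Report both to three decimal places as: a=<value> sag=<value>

seed: a₀ = √(S³/(24(L−S))) = √(15.181³/(24·0.212)) = 26.222677
iter 1: u=0.289463  f(a)=+8.899e-04  f'(a)=-1.631e-02  a ← 26.222677 − (+8.899e-04/-1.631e-02) = 26.277257
iter 2: u=0.288862  f(a)=+2.786e-06  f'(a)=-1.620e-02  a ← 26.277257 − (+2.786e-06/-1.620e-02) = 26.277429
iter 3: u=0.288860  f(a)=+2.750e-11  f'(a)=-1.620e-02  a ← 26.277429 − (+2.750e-11/-1.620e-02) = 26.277429
iter 4: u=0.288860  f(a)=-1.776e-15  f'(a)=-1.620e-02  a ← 26.277429 − (-1.776e-15/-1.620e-02) = 26.277429
converged: |Δa| < 1e-12 after 4 iterations
sag = a·(cosh(S/(2a)) − 1) = 26.277429·(cosh(0.288860) − 1) = 1.103940
T_max/T_min = cosh(S/(2a)) = 1.042011

a=26.277 sag=1.104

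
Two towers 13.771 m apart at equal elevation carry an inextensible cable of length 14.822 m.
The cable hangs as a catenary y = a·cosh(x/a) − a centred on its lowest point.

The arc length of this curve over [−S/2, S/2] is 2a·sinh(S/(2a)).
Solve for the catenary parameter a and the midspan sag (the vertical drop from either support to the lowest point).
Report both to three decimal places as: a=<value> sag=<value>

a=10.290 sag=2.391

seed: a₀ = √(S³/(24(L−S))) = √(13.771³/(24·1.051)) = 10.175160
iter 1: u=0.676697  f(a)=+2.433e-02  f'(a)=-2.162e-01  a ← 10.175160 − (+2.433e-02/-2.162e-01) = 10.287685
iter 2: u=0.669295  f(a)=+4.094e-04  f'(a)=-2.090e-01  a ← 10.287685 − (+4.094e-04/-2.090e-01) = 10.289644
iter 3: u=0.669168  f(a)=+1.204e-07  f'(a)=-2.089e-01  a ← 10.289644 − (+1.204e-07/-2.089e-01) = 10.289645
iter 4: u=0.669168  f(a)=+1.066e-14  f'(a)=-2.089e-01  a ← 10.289645 − (+1.066e-14/-2.089e-01) = 10.289645
converged: |Δa| < 1e-12 after 4 iterations
sag = a·(cosh(S/(2a)) − 1) = 10.289645·(cosh(0.669168) − 1) = 2.391038
T_max/T_min = cosh(S/(2a)) = 1.232373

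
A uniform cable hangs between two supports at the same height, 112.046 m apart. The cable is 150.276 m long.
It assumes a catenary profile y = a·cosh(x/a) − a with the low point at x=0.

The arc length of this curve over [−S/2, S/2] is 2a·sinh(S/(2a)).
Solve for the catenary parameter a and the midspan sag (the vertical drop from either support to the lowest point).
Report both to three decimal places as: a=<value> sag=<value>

seed: a₀ = √(S³/(24(L−S))) = √(112.046³/(24·38.230)) = 39.154958
iter 1: u=1.430802  f(a)=+4.109e+00  f'(a)=-2.383e+00  a ← 39.154958 − (+4.109e+00/-2.383e+00) = 40.879541
iter 2: u=1.370441  f(a)=+2.871e-01  f'(a)=-2.061e+00  a ← 40.879541 − (+2.871e-01/-2.061e+00) = 41.018873
iter 3: u=1.365786  f(a)=+1.634e-03  f'(a)=-2.037e+00  a ← 41.018873 − (+1.634e-03/-2.037e+00) = 41.019676
iter 4: u=1.365759  f(a)=+5.359e-08  f'(a)=-2.037e+00  a ← 41.019676 − (+5.359e-08/-2.037e+00) = 41.019676
iter 5: u=1.365759  f(a)=-2.842e-14  f'(a)=-2.037e+00  a ← 41.019676 − (-2.842e-14/-2.037e+00) = 41.019676
converged: |Δa| < 1e-12 after 5 iterations
sag = a·(cosh(S/(2a)) − 1) = 41.019676·(cosh(1.365759) − 1) = 44.586007
T_max/T_min = cosh(S/(2a)) = 2.086942

a=41.020 sag=44.586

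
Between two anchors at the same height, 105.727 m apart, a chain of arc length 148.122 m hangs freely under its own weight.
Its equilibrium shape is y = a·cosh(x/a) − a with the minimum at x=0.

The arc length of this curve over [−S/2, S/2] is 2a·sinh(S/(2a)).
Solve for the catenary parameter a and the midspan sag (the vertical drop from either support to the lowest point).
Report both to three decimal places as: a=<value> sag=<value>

a=35.967 sag=46.365

seed: a₀ = √(S³/(24(L−S))) = √(105.727³/(24·42.395)) = 34.081282
iter 1: u=1.551101  f(a)=+5.402e+00  f'(a)=-3.140e+00  a ← 34.081282 − (+5.402e+00/-3.140e+00) = 35.801559
iter 2: u=1.476570  f(a)=+4.360e-01  f'(a)=-2.652e+00  a ← 35.801559 − (+4.360e-01/-2.652e+00) = 35.965942
iter 3: u=1.469821  f(a)=+3.390e-03  f'(a)=-2.611e+00  a ← 35.965942 − (+3.390e-03/-2.611e+00) = 35.967240
iter 4: u=1.469768  f(a)=+2.085e-07  f'(a)=-2.611e+00  a ← 35.967240 − (+2.085e-07/-2.611e+00) = 35.967240
iter 5: u=1.469768  f(a)=-2.842e-14  f'(a)=-2.611e+00  a ← 35.967240 − (-2.842e-14/-2.611e+00) = 35.967240
converged: |Δa| < 1e-12 after 5 iterations
sag = a·(cosh(S/(2a)) − 1) = 35.967240·(cosh(1.469768) − 1) = 46.365464
T_max/T_min = cosh(S/(2a)) = 2.289103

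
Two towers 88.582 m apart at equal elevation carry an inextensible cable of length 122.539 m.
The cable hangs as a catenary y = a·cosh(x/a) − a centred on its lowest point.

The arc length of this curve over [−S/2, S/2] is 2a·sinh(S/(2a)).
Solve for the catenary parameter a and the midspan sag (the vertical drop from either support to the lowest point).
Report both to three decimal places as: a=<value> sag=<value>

a=30.754 sag=37.801

seed: a₀ = √(S³/(24(L−S))) = √(88.582³/(24·33.957)) = 29.204377
iter 1: u=1.516588  f(a)=+4.126e+00  f'(a)=-2.906e+00  a ← 29.204377 − (+4.126e+00/-2.906e+00) = 30.624084
iter 2: u=1.446280  f(a)=+3.199e-01  f'(a)=-2.471e+00  a ← 30.624084 − (+3.199e-01/-2.471e+00) = 30.753541
iter 3: u=1.440192  f(a)=+2.281e-03  f'(a)=-2.436e+00  a ← 30.753541 − (+2.281e-03/-2.436e+00) = 30.754477
iter 4: u=1.440148  f(a)=+1.178e-07  f'(a)=-2.436e+00  a ← 30.754477 − (+1.178e-07/-2.436e+00) = 30.754477
iter 5: u=1.440148  f(a)=+1.421e-14  f'(a)=-2.436e+00  a ← 30.754477 − (+1.421e-14/-2.436e+00) = 30.754477
converged: |Δa| < 1e-12 after 5 iterations
sag = a·(cosh(S/(2a)) − 1) = 30.754477·(cosh(1.440148) − 1) = 37.800534
T_max/T_min = cosh(S/(2a)) = 2.229107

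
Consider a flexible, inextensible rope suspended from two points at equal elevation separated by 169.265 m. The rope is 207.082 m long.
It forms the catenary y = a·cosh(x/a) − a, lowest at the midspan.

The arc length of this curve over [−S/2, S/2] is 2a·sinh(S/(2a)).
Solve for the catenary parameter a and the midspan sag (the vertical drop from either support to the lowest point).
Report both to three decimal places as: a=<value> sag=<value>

seed: a₀ = √(S³/(24(L−S))) = √(169.265³/(24·37.817)) = 73.097343
iter 1: u=1.157805  f(a)=+2.617e+00  f'(a)=-1.180e+00  a ← 73.097343 − (+2.617e+00/-1.180e+00) = 75.314852
iter 2: u=1.123716  f(a)=+1.238e-01  f'(a)=-1.071e+00  a ← 75.314852 − (+1.238e-01/-1.071e+00) = 75.430465
iter 3: u=1.121994  f(a)=+3.076e-04  f'(a)=-1.066e+00  a ← 75.430465 − (+3.076e-04/-1.066e+00) = 75.430754
iter 4: u=1.121989  f(a)=+1.909e-09  f'(a)=-1.066e+00  a ← 75.430754 − (+1.909e-09/-1.066e+00) = 75.430754
iter 5: u=1.121989  f(a)=-2.842e-14  f'(a)=-1.066e+00  a ← 75.430754 − (-2.842e-14/-1.066e+00) = 75.430754
converged: |Δa| < 1e-12 after 5 iterations
sag = a·(cosh(S/(2a)) − 1) = 75.430754·(cosh(1.121989) − 1) = 52.672866
T_max/T_min = cosh(S/(2a)) = 1.698294

a=75.431 sag=52.673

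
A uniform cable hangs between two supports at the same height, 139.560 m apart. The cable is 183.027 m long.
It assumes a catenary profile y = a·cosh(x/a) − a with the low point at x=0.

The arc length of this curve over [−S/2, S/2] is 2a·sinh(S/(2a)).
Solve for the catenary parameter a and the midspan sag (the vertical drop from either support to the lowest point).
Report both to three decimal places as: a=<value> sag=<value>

seed: a₀ = √(S³/(24(L−S))) = √(139.560³/(24·43.467)) = 51.045327
iter 1: u=1.367020  f(a)=+4.247e+00  f'(a)=-2.043e+00  a ← 51.045327 − (+4.247e+00/-2.043e+00) = 53.123758
iter 2: u=1.313537  f(a)=+2.732e-01  f'(a)=-1.788e+00  a ← 53.123758 − (+2.732e-01/-1.788e+00) = 53.276518
iter 3: u=1.309770  f(a)=+1.302e-03  f'(a)=-1.771e+00  a ← 53.276518 − (+1.302e-03/-1.771e+00) = 53.277253
iter 4: u=1.309752  f(a)=+2.988e-08  f'(a)=-1.771e+00  a ← 53.277253 − (+2.988e-08/-1.771e+00) = 53.277253
iter 5: u=1.309752  f(a)=-2.842e-14  f'(a)=-1.771e+00  a ← 53.277253 − (-2.842e-14/-1.771e+00) = 53.277253
converged: |Δa| < 1e-12 after 5 iterations
sag = a·(cosh(S/(2a)) − 1) = 53.277253·(cosh(1.309752) − 1) = 52.615081
T_max/T_min = cosh(S/(2a)) = 1.987571

a=53.277 sag=52.615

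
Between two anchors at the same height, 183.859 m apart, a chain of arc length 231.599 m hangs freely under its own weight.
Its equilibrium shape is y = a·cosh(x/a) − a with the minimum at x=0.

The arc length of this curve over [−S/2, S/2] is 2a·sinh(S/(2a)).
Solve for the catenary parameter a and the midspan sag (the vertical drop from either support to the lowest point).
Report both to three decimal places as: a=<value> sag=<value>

seed: a₀ = √(S³/(24(L−S))) = √(183.859³/(24·47.740)) = 73.651316
iter 1: u=1.248172  f(a)=+3.860e+00  f'(a)=-1.510e+00  a ← 73.651316 − (+3.860e+00/-1.510e+00) = 76.207593
iter 2: u=1.206304  f(a)=+2.101e-01  f'(a)=-1.350e+00  a ← 76.207593 − (+2.101e-01/-1.350e+00) = 76.363229
iter 3: u=1.203845  f(a)=+7.013e-04  f'(a)=-1.341e+00  a ← 76.363229 − (+7.013e-04/-1.341e+00) = 76.363752
iter 4: u=1.203837  f(a)=+7.876e-09  f'(a)=-1.341e+00  a ← 76.363752 − (+7.876e-09/-1.341e+00) = 76.363752
iter 5: u=1.203837  f(a)=+0.000e+00  f'(a)=-1.341e+00  a ← 76.363752 − (+0.000e+00/-1.341e+00) = 76.363752
converged: |Δa| < 1e-12 after 5 iterations
sag = a·(cosh(S/(2a)) − 1) = 76.363752·(cosh(1.203837) − 1) = 62.347988
T_max/T_min = cosh(S/(2a)) = 1.816461

a=76.364 sag=62.348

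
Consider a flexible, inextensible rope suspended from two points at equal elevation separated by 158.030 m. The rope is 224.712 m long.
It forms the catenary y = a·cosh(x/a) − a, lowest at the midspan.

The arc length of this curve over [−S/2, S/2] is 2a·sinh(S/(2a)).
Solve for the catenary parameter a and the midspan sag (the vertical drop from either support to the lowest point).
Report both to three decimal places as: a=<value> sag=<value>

a=52.540 sag=71.494

seed: a₀ = √(S³/(24(L−S))) = √(158.030³/(24·66.682)) = 49.659161
iter 1: u=1.591146  f(a)=+8.968e+00  f'(a)=-3.430e+00  a ← 49.659161 − (+8.968e+00/-3.430e+00) = 52.273842
iter 2: u=1.511559  f(a)=+7.570e-01  f'(a)=-2.873e+00  a ← 52.273842 − (+7.570e-01/-2.873e+00) = 52.537304
iter 3: u=1.503979  f(a)=+6.492e-03  f'(a)=-2.824e+00  a ← 52.537304 − (+6.492e-03/-2.824e+00) = 52.539603
iter 4: u=1.503913  f(a)=+4.865e-07  f'(a)=-2.824e+00  a ← 52.539603 − (+4.865e-07/-2.824e+00) = 52.539603
iter 5: u=1.503913  f(a)=-2.842e-14  f'(a)=-2.824e+00  a ← 52.539603 − (-2.842e-14/-2.824e+00) = 52.539603
converged: |Δa| < 1e-12 after 5 iterations
sag = a·(cosh(S/(2a)) − 1) = 52.539603·(cosh(1.503913) − 1) = 71.493782
T_max/T_min = cosh(S/(2a)) = 2.360760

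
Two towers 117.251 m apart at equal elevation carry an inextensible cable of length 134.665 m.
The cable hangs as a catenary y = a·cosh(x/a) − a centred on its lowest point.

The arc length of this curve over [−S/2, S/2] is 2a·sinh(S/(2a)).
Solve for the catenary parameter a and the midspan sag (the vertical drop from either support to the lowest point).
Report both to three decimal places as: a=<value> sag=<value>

seed: a₀ = √(S³/(24(L−S))) = √(117.251³/(24·17.414)) = 62.104053
iter 1: u=0.943988  f(a)=+7.926e-01  f'(a)=-6.124e-01  a ← 62.104053 − (+7.926e-01/-6.124e-01) = 63.398258
iter 2: u=0.924718  f(a)=+2.545e-02  f'(a)=-5.736e-01  a ← 63.398258 − (+2.545e-02/-5.736e-01) = 63.442629
iter 3: u=0.924071  f(a)=+2.818e-05  f'(a)=-5.724e-01  a ← 63.442629 − (+2.818e-05/-5.724e-01) = 63.442678
iter 4: u=0.924070  f(a)=+3.462e-11  f'(a)=-5.724e-01  a ← 63.442678 − (+3.462e-11/-5.724e-01) = 63.442678
converged: |Δa| < 1e-12 after 4 iterations
sag = a·(cosh(S/(2a)) − 1) = 63.442678·(cosh(0.924070) − 1) = 29.070234
T_max/T_min = cosh(S/(2a)) = 1.458213

a=63.443 sag=29.070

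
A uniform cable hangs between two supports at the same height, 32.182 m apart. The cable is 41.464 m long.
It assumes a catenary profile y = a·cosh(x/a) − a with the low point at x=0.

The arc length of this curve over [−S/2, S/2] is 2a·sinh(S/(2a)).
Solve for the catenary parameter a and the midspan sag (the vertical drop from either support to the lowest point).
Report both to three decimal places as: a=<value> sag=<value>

seed: a₀ = √(S³/(24(L−S))) = √(32.182³/(24·9.282)) = 12.231878
iter 1: u=1.315497  f(a)=+8.370e-01  f'(a)=-1.797e+00  a ← 12.231878 − (+8.370e-01/-1.797e+00) = 12.697657
iter 2: u=1.267242  f(a)=+5.019e-02  f'(a)=-1.587e+00  a ← 12.697657 − (+5.019e-02/-1.587e+00) = 12.729271
iter 3: u=1.264094  f(a)=+2.059e-04  f'(a)=-1.574e+00  a ← 12.729271 − (+2.059e-04/-1.574e+00) = 12.729402
iter 4: u=1.264081  f(a)=+3.495e-09  f'(a)=-1.574e+00  a ← 12.729402 − (+3.495e-09/-1.574e+00) = 12.729402
iter 5: u=1.264081  f(a)=+0.000e+00  f'(a)=-1.574e+00  a ← 12.729402 − (+0.000e+00/-1.574e+00) = 12.729402
converged: |Δa| < 1e-12 after 5 iterations
sag = a·(cosh(S/(2a)) − 1) = 12.729402·(cosh(1.264081) − 1) = 11.598637
T_max/T_min = cosh(S/(2a)) = 1.911169

a=12.729 sag=11.599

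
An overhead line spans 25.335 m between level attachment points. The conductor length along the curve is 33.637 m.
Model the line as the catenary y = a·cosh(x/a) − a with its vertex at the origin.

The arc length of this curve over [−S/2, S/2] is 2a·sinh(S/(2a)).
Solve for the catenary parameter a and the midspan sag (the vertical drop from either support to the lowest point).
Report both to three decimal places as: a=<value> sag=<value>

seed: a₀ = √(S³/(24(L−S))) = √(25.335³/(24·8.302)) = 9.034089
iter 1: u=1.402189  f(a)=+8.554e-01  f'(a)=-2.226e+00  a ← 9.034089 − (+8.554e-01/-2.226e+00) = 9.418438
iter 2: u=1.344968  f(a)=+5.762e-02  f'(a)=-1.935e+00  a ← 9.418438 − (+5.762e-02/-1.935e+00) = 9.448215
iter 3: u=1.340729  f(a)=+3.032e-04  f'(a)=-1.915e+00  a ← 9.448215 − (+3.032e-04/-1.915e+00) = 9.448374
iter 4: u=1.340707  f(a)=+8.491e-09  f'(a)=-1.915e+00  a ← 9.448374 − (+8.491e-09/-1.915e+00) = 9.448374
iter 5: u=1.340707  f(a)=+0.000e+00  f'(a)=-1.915e+00  a ← 9.448374 − (+0.000e+00/-1.915e+00) = 9.448374
converged: |Δa| < 1e-12 after 5 iterations
sag = a·(cosh(S/(2a)) − 1) = 9.448374·(cosh(1.340707) − 1) = 9.842394
T_max/T_min = cosh(S/(2a)) = 2.041702

a=9.448 sag=9.842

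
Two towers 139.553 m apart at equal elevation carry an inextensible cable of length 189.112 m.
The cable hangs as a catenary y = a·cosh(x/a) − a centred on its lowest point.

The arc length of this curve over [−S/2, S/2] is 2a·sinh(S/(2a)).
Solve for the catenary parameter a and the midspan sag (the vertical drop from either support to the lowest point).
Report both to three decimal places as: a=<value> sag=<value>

seed: a₀ = √(S³/(24(L−S))) = √(139.553³/(24·49.559)) = 47.801539
iter 1: u=1.459712  f(a)=+5.556e+00  f'(a)=-2.550e+00  a ← 47.801539 − (+5.556e+00/-2.550e+00) = 49.980025
iter 2: u=1.396088  f(a)=+4.024e-01  f'(a)=-2.193e+00  a ← 49.980025 − (+4.024e-01/-2.193e+00) = 50.163496
iter 3: u=1.390982  f(a)=+2.475e-03  f'(a)=-2.166e+00  a ← 50.163496 − (+2.475e-03/-2.166e+00) = 50.164639
iter 4: u=1.390950  f(a)=+9.490e-08  f'(a)=-2.166e+00  a ← 50.164639 − (+9.490e-08/-2.166e+00) = 50.164639
iter 5: u=1.390950  f(a)=-2.842e-14  f'(a)=-2.166e+00  a ← 50.164639 − (-2.842e-14/-2.166e+00) = 50.164639
converged: |Δa| < 1e-12 after 5 iterations
sag = a·(cosh(S/(2a)) − 1) = 50.164639·(cosh(1.390950) − 1) = 56.874271
T_max/T_min = cosh(S/(2a)) = 2.133752

a=50.165 sag=56.874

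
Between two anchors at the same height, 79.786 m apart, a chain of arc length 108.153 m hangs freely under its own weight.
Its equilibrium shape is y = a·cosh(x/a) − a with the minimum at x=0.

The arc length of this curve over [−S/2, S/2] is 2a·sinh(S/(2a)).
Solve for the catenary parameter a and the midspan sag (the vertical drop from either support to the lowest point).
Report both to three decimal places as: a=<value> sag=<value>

seed: a₀ = √(S³/(24(L−S))) = √(79.786³/(24·28.367)) = 27.313523
iter 1: u=1.460559  f(a)=+3.184e+00  f'(a)=-2.555e+00  a ← 27.313523 − (+3.184e+00/-2.555e+00) = 28.559523
iter 2: u=1.396837  f(a)=+2.308e-01  f'(a)=-2.197e+00  a ← 28.559523 − (+2.308e-01/-2.197e+00) = 28.664588
iter 3: u=1.391717  f(a)=+1.423e-03  f'(a)=-2.170e+00  a ← 28.664588 − (+1.423e-03/-2.170e+00) = 28.665244
iter 4: u=1.391685  f(a)=+5.481e-08  f'(a)=-2.170e+00  a ← 28.665244 − (+5.481e-08/-2.170e+00) = 28.665244
iter 5: u=1.391685  f(a)=-2.842e-14  f'(a)=-2.170e+00  a ← 28.665244 − (-2.842e-14/-2.170e+00) = 28.665244
converged: |Δa| < 1e-12 after 5 iterations
sag = a·(cosh(S/(2a)) − 1) = 28.665244·(cosh(1.391685) − 1) = 32.539038
T_max/T_min = cosh(S/(2a)) = 2.135139

a=28.665 sag=32.539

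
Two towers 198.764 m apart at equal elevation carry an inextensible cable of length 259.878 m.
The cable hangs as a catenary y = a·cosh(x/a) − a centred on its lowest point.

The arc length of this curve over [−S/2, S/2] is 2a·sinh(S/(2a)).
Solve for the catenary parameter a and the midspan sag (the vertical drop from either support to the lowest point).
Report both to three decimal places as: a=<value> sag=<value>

a=76.330 sag=74.370

seed: a₀ = √(S³/(24(L−S))) = √(198.764³/(24·61.114)) = 73.169589
iter 1: u=1.358242  f(a)=+5.891e+00  f'(a)=-2.000e+00  a ← 73.169589 − (+5.891e+00/-2.000e+00) = 76.115730
iter 2: u=1.305670  f(a)=+3.745e-01  f'(a)=-1.753e+00  a ← 76.115730 − (+3.745e-01/-1.753e+00) = 76.329391
iter 3: u=1.302015  f(a)=+1.741e-03  f'(a)=-1.737e+00  a ← 76.329391 − (+1.741e-03/-1.737e+00) = 76.330394
iter 4: u=1.301998  f(a)=+3.799e-08  f'(a)=-1.736e+00  a ← 76.330394 − (+3.799e-08/-1.736e+00) = 76.330394
iter 5: u=1.301998  f(a)=+0.000e+00  f'(a)=-1.736e+00  a ← 76.330394 − (+0.000e+00/-1.736e+00) = 76.330394
converged: |Δa| < 1e-12 after 5 iterations
sag = a·(cosh(S/(2a)) − 1) = 76.330394·(cosh(1.301998) − 1) = 74.369549
T_max/T_min = cosh(S/(2a)) = 1.974311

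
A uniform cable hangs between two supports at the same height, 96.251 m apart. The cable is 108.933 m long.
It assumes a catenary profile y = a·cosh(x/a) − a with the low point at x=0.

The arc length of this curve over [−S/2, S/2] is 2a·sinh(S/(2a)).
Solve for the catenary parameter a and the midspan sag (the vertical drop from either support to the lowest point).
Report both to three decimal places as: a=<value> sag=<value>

seed: a₀ = √(S³/(24(L−S))) = √(96.251³/(24·12.682)) = 54.126305
iter 1: u=0.889133  f(a)=+5.108e-01  f'(a)=-5.067e-01  a ← 54.126305 − (+5.108e-01/-5.067e-01) = 55.134431
iter 2: u=0.872876  f(a)=+1.462e-02  f'(a)=-4.781e-01  a ← 55.134431 − (+1.462e-02/-4.781e-01) = 55.165014
iter 3: u=0.872392  f(a)=+1.276e-05  f'(a)=-4.772e-01  a ← 55.165014 − (+1.276e-05/-4.772e-01) = 55.165041
iter 4: u=0.872391  f(a)=+9.749e-12  f'(a)=-4.772e-01  a ← 55.165041 − (+9.749e-12/-4.772e-01) = 55.165041
converged: |Δa| < 1e-12 after 4 iterations
sag = a·(cosh(S/(2a)) − 1) = 55.165041·(cosh(0.872391) − 1) = 22.357739
T_max/T_min = cosh(S/(2a)) = 1.405288

a=55.165 sag=22.358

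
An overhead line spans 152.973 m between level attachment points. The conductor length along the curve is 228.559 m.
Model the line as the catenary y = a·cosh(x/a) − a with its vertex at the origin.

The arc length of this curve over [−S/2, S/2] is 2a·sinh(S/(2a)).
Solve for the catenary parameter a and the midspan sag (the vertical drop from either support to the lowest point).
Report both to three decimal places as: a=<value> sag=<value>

seed: a₀ = √(S³/(24(L−S))) = √(152.973³/(24·75.586)) = 44.421771
iter 1: u=1.721825  f(a)=+1.203e+01  f'(a)=-4.525e+00  a ← 44.421771 − (+1.203e+01/-4.525e+00) = 47.080116
iter 2: u=1.624603  f(a)=+1.164e+00  f'(a)=-3.688e+00  a ← 47.080116 − (+1.164e+00/-3.688e+00) = 47.395853
iter 3: u=1.613780  f(a)=+1.349e-02  f'(a)=-3.603e+00  a ← 47.395853 − (+1.349e-02/-3.603e+00) = 47.399598
iter 4: u=1.613653  f(a)=+1.858e-06  f'(a)=-3.602e+00  a ← 47.399598 − (+1.858e-06/-3.602e+00) = 47.399599
iter 5: u=1.613653  f(a)=+5.684e-14  f'(a)=-3.602e+00  a ← 47.399599 − (+5.684e-14/-3.602e+00) = 47.399599
converged: |Δa| < 1e-12 after 5 iterations
sag = a·(cosh(S/(2a)) − 1) = 47.399599·(cosh(1.613653) − 1) = 76.319947
T_max/T_min = cosh(S/(2a)) = 2.610139

a=47.400 sag=76.320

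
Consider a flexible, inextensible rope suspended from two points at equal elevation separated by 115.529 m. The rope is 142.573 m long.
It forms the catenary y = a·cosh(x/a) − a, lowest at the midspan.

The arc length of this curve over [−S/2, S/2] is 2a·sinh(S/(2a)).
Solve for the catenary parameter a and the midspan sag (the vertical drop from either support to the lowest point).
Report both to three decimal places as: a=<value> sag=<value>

a=50.368 sag=36.917

seed: a₀ = √(S³/(24(L−S))) = √(115.529³/(24·27.044)) = 48.741112
iter 1: u=1.185129  f(a)=+1.964e+00  f'(a)=-1.274e+00  a ← 48.741112 − (+1.964e+00/-1.274e+00) = 50.283194
iter 2: u=1.148783  f(a)=+9.706e-02  f'(a)=-1.151e+00  a ← 50.283194 − (+9.706e-02/-1.151e+00) = 50.367554
iter 3: u=1.146859  f(a)=+2.643e-04  f'(a)=-1.144e+00  a ← 50.367554 − (+2.643e-04/-1.144e+00) = 50.367785
iter 4: u=1.146854  f(a)=+1.972e-09  f'(a)=-1.144e+00  a ← 50.367785 − (+1.972e-09/-1.144e+00) = 50.367785
iter 5: u=1.146854  f(a)=+0.000e+00  f'(a)=-1.144e+00  a ← 50.367785 − (+0.000e+00/-1.144e+00) = 50.367785
converged: |Δa| < 1e-12 after 5 iterations
sag = a·(cosh(S/(2a)) − 1) = 50.367785·(cosh(1.146854) − 1) = 36.917259
T_max/T_min = cosh(S/(2a)) = 1.732954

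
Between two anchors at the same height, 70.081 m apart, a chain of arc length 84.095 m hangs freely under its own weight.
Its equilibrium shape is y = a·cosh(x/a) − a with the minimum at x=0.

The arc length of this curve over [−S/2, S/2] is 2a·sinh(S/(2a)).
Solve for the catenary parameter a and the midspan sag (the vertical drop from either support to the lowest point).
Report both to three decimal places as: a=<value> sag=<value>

seed: a₀ = √(S³/(24(L−S))) = √(70.081³/(24·14.014)) = 31.989964
iter 1: u=1.095359  f(a)=+8.651e-01  f'(a)=-9.859e-01  a ← 31.989964 − (+8.651e-01/-9.859e-01) = 32.867487
iter 2: u=1.066114  f(a)=+3.688e-02  f'(a)=-9.035e-01  a ← 32.867487 − (+3.688e-02/-9.035e-01) = 32.908302
iter 3: u=1.064792  f(a)=+7.360e-05  f'(a)=-8.999e-01  a ← 32.908302 − (+7.360e-05/-8.999e-01) = 32.908384
iter 4: u=1.064789  f(a)=+2.945e-10  f'(a)=-8.998e-01  a ← 32.908384 − (+2.945e-10/-8.998e-01) = 32.908384
iter 5: u=1.064789  f(a)=+0.000e+00  f'(a)=-8.998e-01  a ← 32.908384 − (+0.000e+00/-8.998e-01) = 32.908384
converged: |Δa| < 1e-12 after 5 iterations
sag = a·(cosh(S/(2a)) − 1) = 32.908384·(cosh(1.064789) − 1) = 20.485941
T_max/T_min = cosh(S/(2a)) = 1.622514

a=32.908 sag=20.486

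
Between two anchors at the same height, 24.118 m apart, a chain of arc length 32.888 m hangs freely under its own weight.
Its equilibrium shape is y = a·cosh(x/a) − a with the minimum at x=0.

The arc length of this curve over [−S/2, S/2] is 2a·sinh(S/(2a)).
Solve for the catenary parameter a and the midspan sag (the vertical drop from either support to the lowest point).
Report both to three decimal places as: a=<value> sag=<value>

a=8.577 sag=9.970

seed: a₀ = √(S³/(24(L−S))) = √(24.118³/(24·8.770)) = 8.164066
iter 1: u=1.477083  f(a)=+1.008e+00  f'(a)=-2.655e+00  a ← 8.164066 − (+1.008e+00/-2.655e+00) = 8.543674
iter 2: u=1.411454  f(a)=+7.456e-02  f'(a)=-2.276e+00  a ← 8.543674 − (+7.456e-02/-2.276e+00) = 8.576440
iter 3: u=1.406061  f(a)=+4.801e-04  f'(a)=-2.246e+00  a ← 8.576440 − (+4.801e-04/-2.246e+00) = 8.576654
iter 4: u=1.406026  f(a)=+2.019e-08  f'(a)=-2.246e+00  a ← 8.576654 − (+2.019e-08/-2.246e+00) = 8.576654
iter 5: u=1.406026  f(a)=+7.105e-15  f'(a)=-2.246e+00  a ← 8.576654 − (+7.105e-15/-2.246e+00) = 8.576654
converged: |Δa| < 1e-12 after 5 iterations
sag = a·(cosh(S/(2a)) − 1) = 8.576654·(cosh(1.406026) − 1) = 9.969616
T_max/T_min = cosh(S/(2a)) = 2.162413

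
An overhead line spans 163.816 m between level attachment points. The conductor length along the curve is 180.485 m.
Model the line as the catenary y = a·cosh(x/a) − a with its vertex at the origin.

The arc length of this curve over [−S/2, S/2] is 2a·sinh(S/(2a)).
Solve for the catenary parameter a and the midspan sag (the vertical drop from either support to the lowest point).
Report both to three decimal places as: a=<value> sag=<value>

seed: a₀ = √(S³/(24(L−S))) = √(163.816³/(24·16.669)) = 104.827223
iter 1: u=0.781362  f(a)=+5.163e-01  f'(a)=-3.379e-01  a ← 104.827223 − (+5.163e-01/-3.379e-01) = 106.355322
iter 2: u=0.770135  f(a)=+1.151e-02  f'(a)=-3.230e-01  a ← 106.355322 − (+1.151e-02/-3.230e-01) = 106.390950
iter 3: u=0.769878  f(a)=+6.004e-06  f'(a)=-3.226e-01  a ← 106.390950 − (+6.004e-06/-3.226e-01) = 106.390968
iter 4: u=0.769877  f(a)=+1.620e-12  f'(a)=-3.226e-01  a ← 106.390968 − (+1.620e-12/-3.226e-01) = 106.390968
converged: |Δa| < 1e-12 after 4 iterations
sag = a·(cosh(S/(2a)) − 1) = 106.390968·(cosh(0.769877) − 1) = 33.117981
T_max/T_min = cosh(S/(2a)) = 1.311286

a=106.391 sag=33.118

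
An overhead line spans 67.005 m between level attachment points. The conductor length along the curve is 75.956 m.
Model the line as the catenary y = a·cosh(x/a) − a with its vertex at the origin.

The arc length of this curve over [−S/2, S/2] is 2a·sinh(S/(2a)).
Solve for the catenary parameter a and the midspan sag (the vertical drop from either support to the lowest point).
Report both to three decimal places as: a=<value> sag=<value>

a=38.149 sag=15.681

seed: a₀ = √(S³/(24(L−S))) = √(67.005³/(24·8.951)) = 37.421347
iter 1: u=0.895278  f(a)=+3.656e-01  f'(a)=-5.178e-01  a ← 37.421347 − (+3.656e-01/-5.178e-01) = 38.127430
iter 2: u=0.878698  f(a)=+1.061e-02  f'(a)=-4.882e-01  a ← 38.127430 − (+1.061e-02/-4.882e-01) = 38.149154
iter 3: u=0.878198  f(a)=+9.513e-06  f'(a)=-4.873e-01  a ← 38.149154 − (+9.513e-06/-4.873e-01) = 38.149173
iter 4: u=0.878197  f(a)=+7.674e-12  f'(a)=-4.873e-01  a ← 38.149173 − (+7.674e-12/-4.873e-01) = 38.149173
converged: |Δa| < 1e-12 after 4 iterations
sag = a·(cosh(S/(2a)) − 1) = 38.149173·(cosh(0.878197) − 1) = 15.681003
T_max/T_min = cosh(S/(2a)) = 1.411044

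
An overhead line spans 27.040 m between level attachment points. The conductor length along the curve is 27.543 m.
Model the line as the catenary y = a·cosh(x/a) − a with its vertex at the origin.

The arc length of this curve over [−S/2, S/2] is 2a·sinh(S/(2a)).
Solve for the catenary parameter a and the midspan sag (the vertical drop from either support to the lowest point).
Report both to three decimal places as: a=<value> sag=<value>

a=40.581 sag=2.273

seed: a₀ = √(S³/(24(L−S))) = √(27.040³/(24·0.503)) = 40.468808
iter 1: u=0.334084  f(a)=+2.815e-03  f'(a)=-2.514e-02  a ← 40.468808 − (+2.815e-03/-2.514e-02) = 40.580775
iter 2: u=0.333163  f(a)=+1.172e-05  f'(a)=-2.493e-02  a ← 40.580775 − (+1.172e-05/-2.493e-02) = 40.581245
iter 3: u=0.333159  f(a)=+2.053e-10  f'(a)=-2.493e-02  a ← 40.581245 − (+2.053e-10/-2.493e-02) = 40.581245
iter 4: u=0.333159  f(a)=+3.553e-15  f'(a)=-2.493e-02  a ← 40.581245 − (+3.553e-15/-2.493e-02) = 40.581245
converged: |Δa| < 1e-12 after 4 iterations
sag = a·(cosh(S/(2a)) − 1) = 40.581245·(cosh(0.333159) − 1) = 2.273062
T_max/T_min = cosh(S/(2a)) = 1.056013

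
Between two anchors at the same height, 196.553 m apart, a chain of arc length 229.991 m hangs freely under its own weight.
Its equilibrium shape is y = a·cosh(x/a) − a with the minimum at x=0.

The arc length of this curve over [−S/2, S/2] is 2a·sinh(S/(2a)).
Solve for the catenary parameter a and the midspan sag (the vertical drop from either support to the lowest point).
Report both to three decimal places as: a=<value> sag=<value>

a=99.664 sag=52.510

seed: a₀ = √(S³/(24(L−S))) = √(196.553³/(24·33.438)) = 97.273322
iter 1: u=1.010313  f(a)=+1.749e+00  f'(a)=-7.603e-01  a ← 97.273322 − (+1.749e+00/-7.603e-01) = 99.573277
iter 2: u=0.986977  f(a)=+6.394e-02  f'(a)=-7.056e-01  a ← 99.573277 − (+6.394e-02/-7.056e-01) = 99.663893
iter 3: u=0.986079  f(a)=+9.268e-05  f'(a)=-7.036e-01  a ← 99.663893 − (+9.268e-05/-7.036e-01) = 99.664025
iter 4: u=0.986078  f(a)=+1.953e-10  f'(a)=-7.036e-01  a ← 99.664025 − (+1.953e-10/-7.036e-01) = 99.664025
iter 5: u=0.986078  f(a)=+0.000e+00  f'(a)=-7.036e-01  a ← 99.664025 − (+0.000e+00/-7.036e-01) = 99.664025
converged: |Δa| < 1e-12 after 5 iterations
sag = a·(cosh(S/(2a)) − 1) = 99.664025·(cosh(0.986078) − 1) = 52.509832
T_max/T_min = cosh(S/(2a)) = 1.526868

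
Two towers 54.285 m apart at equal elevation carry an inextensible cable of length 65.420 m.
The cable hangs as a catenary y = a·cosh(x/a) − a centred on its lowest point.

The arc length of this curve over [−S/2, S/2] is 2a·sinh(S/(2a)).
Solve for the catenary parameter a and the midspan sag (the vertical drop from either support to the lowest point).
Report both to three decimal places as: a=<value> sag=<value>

a=25.186 sag=16.097

seed: a₀ = √(S³/(24(L−S))) = √(54.285³/(24·11.135)) = 24.466341
iter 1: u=1.109381  f(a)=+7.056e-01  f'(a)=-1.027e+00  a ← 24.466341 − (+7.056e-01/-1.027e+00) = 25.153228
iter 2: u=1.079086  f(a)=+3.081e-02  f'(a)=-9.394e-01  a ← 25.153228 − (+3.081e-02/-9.394e-01) = 25.186023
iter 3: u=1.077681  f(a)=+6.466e-05  f'(a)=-9.354e-01  a ← 25.186023 − (+6.466e-05/-9.354e-01) = 25.186092
iter 4: u=1.077678  f(a)=+2.861e-10  f'(a)=-9.354e-01  a ← 25.186092 − (+2.861e-10/-9.354e-01) = 25.186092
iter 5: u=1.077678  f(a)=+0.000e+00  f'(a)=-9.354e-01  a ← 25.186092 − (+0.000e+00/-9.354e-01) = 25.186092
converged: |Δa| < 1e-12 after 5 iterations
sag = a·(cosh(S/(2a)) − 1) = 25.186092·(cosh(1.077678) − 1) = 16.096874
T_max/T_min = cosh(S/(2a)) = 1.639118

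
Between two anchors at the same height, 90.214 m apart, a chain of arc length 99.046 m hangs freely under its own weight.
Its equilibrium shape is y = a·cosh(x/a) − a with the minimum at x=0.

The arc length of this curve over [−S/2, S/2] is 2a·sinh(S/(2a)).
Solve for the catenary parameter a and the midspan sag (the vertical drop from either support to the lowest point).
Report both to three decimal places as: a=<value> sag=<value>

seed: a₀ = √(S³/(24(L−S))) = √(90.214³/(24·8.832)) = 58.853969
iter 1: u=0.766422  f(a)=+2.631e-01  f'(a)=-3.181e-01  a ← 58.853969 − (+2.631e-01/-3.181e-01) = 59.680831
iter 2: u=0.755804  f(a)=+5.646e-03  f'(a)=-3.046e-01  a ← 59.680831 − (+5.646e-03/-3.046e-01) = 59.699367
iter 3: u=0.755569  f(a)=+2.728e-06  f'(a)=-3.043e-01  a ← 59.699367 − (+2.728e-06/-3.043e-01) = 59.699376
iter 4: u=0.755569  f(a)=+6.395e-13  f'(a)=-3.043e-01  a ← 59.699376 − (+6.395e-13/-3.043e-01) = 59.699376
converged: |Δa| < 1e-12 after 4 iterations
sag = a·(cosh(S/(2a)) − 1) = 59.699376·(cosh(0.755569) − 1) = 17.867002
T_max/T_min = cosh(S/(2a)) = 1.299283

a=59.699 sag=17.867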